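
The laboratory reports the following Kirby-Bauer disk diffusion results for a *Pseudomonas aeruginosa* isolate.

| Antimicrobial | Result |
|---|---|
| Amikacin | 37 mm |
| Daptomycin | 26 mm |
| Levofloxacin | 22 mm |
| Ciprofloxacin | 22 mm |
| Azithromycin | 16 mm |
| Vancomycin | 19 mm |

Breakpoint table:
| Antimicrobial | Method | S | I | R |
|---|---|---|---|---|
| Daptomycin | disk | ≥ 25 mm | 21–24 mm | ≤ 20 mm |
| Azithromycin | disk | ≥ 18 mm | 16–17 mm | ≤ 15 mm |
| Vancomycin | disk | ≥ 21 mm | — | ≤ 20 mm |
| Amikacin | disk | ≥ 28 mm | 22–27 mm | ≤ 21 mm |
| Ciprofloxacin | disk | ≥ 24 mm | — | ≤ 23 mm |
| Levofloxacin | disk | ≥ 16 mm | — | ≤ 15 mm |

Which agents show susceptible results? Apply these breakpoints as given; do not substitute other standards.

amikacin, daptomycin, levofloxacin

Amikacin 37 mm: ≥ 28 mm — susceptible
Daptomycin: 26 mm is ≥ 25 mm ⇒ S
Levofloxacin: 22 mm is ≥ 16 mm — Susceptible
Ciprofloxacin 22 mm: ≤ 23 mm ⇒ Resistant
Azithromycin (16 mm) in 16–17 mm → I
Vancomycin (19 mm) ≤ 20 mm ⇒ R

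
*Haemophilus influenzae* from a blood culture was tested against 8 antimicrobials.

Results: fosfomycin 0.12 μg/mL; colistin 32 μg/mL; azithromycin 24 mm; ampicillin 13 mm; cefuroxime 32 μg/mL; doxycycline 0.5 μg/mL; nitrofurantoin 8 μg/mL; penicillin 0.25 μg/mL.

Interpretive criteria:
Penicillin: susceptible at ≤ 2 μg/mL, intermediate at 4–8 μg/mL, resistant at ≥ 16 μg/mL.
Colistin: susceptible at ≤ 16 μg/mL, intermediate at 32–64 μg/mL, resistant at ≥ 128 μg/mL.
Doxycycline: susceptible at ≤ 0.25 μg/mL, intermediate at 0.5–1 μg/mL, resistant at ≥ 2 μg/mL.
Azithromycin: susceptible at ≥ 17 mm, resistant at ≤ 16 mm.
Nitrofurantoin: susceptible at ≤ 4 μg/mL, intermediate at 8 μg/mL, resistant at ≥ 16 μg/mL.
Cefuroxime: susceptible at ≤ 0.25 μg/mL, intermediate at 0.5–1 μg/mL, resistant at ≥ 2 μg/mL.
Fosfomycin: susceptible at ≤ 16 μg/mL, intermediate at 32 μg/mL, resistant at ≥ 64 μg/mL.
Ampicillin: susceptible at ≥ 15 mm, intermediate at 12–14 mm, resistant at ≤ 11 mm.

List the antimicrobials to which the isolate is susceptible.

Fosfomycin 0.12 μg/mL: ≤ 16 μg/mL → susceptible
Colistin: 32 μg/mL is in 32–64 μg/mL ⇒ Intermediate
Azithromycin (24 mm) ≥ 17 mm ⇒ susceptible
Ampicillin (13 mm) in 12–14 mm — I
Cefuroxime (32 μg/mL) ≥ 2 μg/mL → Resistant
Doxycycline (0.5 μg/mL) in 0.5–1 μg/mL ⇒ intermediate
Nitrofurantoin (8 μg/mL) = 8 μg/mL → Intermediate
Penicillin (0.25 μg/mL) ≤ 2 μg/mL → Susceptible

fosfomycin, azithromycin, penicillin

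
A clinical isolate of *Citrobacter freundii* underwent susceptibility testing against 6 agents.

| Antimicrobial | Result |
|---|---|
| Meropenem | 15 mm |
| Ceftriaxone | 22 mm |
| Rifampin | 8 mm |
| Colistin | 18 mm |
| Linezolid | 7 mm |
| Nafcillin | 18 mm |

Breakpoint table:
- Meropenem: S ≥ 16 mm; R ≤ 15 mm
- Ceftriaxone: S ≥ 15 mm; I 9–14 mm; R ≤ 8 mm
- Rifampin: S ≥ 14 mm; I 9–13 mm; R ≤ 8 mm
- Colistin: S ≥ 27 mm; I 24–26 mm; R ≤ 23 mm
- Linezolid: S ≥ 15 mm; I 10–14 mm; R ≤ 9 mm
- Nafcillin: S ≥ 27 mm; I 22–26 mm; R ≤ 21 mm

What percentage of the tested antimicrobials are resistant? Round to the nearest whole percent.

Meropenem: 15 mm is ≤ 15 mm → Resistant
Ceftriaxone: 22 mm is ≥ 15 mm ⇒ S
Rifampin (8 mm) ≤ 8 mm ⇒ R
Colistin 18 mm: ≤ 23 mm ⇒ resistant
Linezolid (7 mm) ≤ 9 mm — resistant
Nafcillin 18 mm: ≤ 21 mm ⇒ Resistant
Resistant: 5/6

83%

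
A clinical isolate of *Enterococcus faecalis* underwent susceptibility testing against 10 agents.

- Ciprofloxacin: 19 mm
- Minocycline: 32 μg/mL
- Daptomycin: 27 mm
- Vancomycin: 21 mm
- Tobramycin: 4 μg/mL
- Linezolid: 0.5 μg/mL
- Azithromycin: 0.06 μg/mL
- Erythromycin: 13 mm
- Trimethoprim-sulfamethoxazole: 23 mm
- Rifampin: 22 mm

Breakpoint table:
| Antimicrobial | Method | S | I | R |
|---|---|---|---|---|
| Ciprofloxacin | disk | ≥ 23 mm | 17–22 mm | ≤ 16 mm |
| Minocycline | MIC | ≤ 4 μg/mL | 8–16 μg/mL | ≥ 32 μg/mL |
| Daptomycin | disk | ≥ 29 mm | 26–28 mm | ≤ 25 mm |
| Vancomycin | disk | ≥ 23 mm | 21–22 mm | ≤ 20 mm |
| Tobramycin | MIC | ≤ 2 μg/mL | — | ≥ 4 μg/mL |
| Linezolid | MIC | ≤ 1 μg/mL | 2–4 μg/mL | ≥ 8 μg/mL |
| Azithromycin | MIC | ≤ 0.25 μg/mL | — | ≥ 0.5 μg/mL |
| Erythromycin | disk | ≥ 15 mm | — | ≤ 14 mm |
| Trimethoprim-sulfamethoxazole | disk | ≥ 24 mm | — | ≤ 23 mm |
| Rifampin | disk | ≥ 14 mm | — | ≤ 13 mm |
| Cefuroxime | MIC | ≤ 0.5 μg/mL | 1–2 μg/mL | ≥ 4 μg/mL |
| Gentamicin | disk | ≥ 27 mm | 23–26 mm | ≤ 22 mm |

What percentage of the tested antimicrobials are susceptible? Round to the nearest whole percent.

30%

Ciprofloxacin (19 mm) in 17–22 mm — Intermediate
Minocycline 32 μg/mL: ≥ 32 μg/mL — Resistant
Daptomycin: 27 mm is in 26–28 mm ⇒ Intermediate
Vancomycin 21 mm: in 21–22 mm → I
Tobramycin (4 μg/mL) ≥ 4 μg/mL — Resistant
Linezolid (0.5 μg/mL) ≤ 1 μg/mL ⇒ S
Azithromycin 0.06 μg/mL: ≤ 0.25 μg/mL → S
Erythromycin (13 mm) ≤ 14 mm ⇒ R
Trimethoprim-sulfamethoxazole: 23 mm is ≤ 23 mm ⇒ resistant
Rifampin: 22 mm is ≥ 14 mm — susceptible
Susceptible: 3/10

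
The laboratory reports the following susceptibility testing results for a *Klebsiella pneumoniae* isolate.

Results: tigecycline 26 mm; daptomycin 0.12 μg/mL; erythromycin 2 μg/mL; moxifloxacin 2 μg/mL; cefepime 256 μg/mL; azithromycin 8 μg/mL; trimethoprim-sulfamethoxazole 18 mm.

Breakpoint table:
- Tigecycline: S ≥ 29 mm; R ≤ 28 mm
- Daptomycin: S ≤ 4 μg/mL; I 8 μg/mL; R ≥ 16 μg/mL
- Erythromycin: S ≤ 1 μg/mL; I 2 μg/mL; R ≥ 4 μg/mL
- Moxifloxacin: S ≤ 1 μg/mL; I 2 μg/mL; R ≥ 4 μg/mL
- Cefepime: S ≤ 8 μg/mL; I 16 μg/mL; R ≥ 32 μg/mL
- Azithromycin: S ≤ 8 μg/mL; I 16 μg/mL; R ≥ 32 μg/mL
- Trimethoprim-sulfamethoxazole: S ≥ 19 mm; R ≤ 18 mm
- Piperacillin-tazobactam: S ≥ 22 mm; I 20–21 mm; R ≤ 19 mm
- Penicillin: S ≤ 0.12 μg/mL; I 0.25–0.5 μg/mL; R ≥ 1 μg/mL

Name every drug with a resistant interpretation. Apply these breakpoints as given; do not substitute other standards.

tigecycline, cefepime, trimethoprim-sulfamethoxazole

Tigecycline (26 mm) ≤ 28 mm — R
Daptomycin 0.12 μg/mL: ≤ 4 μg/mL — S
Erythromycin 2 μg/mL: = 2 μg/mL — intermediate
Moxifloxacin (2 μg/mL) = 2 μg/mL — Intermediate
Cefepime 256 μg/mL: ≥ 32 μg/mL — Resistant
Azithromycin 8 μg/mL: ≤ 8 μg/mL — S
Trimethoprim-sulfamethoxazole 18 mm: ≤ 18 mm → resistant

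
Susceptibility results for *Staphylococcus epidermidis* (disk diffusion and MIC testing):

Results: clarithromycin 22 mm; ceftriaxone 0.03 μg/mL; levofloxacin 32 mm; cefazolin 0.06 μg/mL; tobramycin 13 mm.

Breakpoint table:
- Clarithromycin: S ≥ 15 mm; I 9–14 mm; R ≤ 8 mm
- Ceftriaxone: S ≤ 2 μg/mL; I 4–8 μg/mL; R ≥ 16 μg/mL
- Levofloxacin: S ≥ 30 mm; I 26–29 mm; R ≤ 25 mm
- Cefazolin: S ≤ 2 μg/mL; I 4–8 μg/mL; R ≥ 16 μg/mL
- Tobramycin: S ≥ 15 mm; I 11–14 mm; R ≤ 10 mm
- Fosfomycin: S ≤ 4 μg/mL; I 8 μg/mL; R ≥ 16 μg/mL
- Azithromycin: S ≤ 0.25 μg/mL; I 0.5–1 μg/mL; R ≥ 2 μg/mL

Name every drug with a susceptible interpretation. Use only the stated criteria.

clarithromycin, ceftriaxone, levofloxacin, cefazolin

Clarithromycin: 22 mm is ≥ 15 mm — S
Ceftriaxone (0.03 μg/mL) ≤ 2 μg/mL → Susceptible
Levofloxacin: 32 mm is ≥ 30 mm → Susceptible
Cefazolin: 0.06 μg/mL is ≤ 2 μg/mL ⇒ susceptible
Tobramycin (13 mm) in 11–14 mm → I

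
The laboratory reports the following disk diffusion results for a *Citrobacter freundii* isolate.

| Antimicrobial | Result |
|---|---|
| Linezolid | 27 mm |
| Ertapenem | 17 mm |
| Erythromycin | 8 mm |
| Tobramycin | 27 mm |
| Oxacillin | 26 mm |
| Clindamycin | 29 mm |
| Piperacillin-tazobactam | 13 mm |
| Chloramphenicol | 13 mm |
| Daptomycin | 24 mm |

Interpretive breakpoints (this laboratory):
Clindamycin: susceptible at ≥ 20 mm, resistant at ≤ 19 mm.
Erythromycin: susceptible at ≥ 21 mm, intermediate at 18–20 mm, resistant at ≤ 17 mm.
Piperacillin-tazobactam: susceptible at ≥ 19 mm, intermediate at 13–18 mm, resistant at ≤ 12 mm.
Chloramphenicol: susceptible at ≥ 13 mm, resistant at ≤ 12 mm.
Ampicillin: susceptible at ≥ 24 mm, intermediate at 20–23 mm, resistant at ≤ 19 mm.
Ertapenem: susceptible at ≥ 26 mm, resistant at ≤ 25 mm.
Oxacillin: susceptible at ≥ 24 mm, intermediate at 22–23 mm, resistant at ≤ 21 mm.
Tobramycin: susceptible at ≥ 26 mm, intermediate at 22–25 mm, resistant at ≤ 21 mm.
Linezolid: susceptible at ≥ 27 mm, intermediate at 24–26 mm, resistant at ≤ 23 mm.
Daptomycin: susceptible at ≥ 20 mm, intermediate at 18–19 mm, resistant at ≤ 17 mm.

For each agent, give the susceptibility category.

Linezolid: 27 mm is ≥ 27 mm → Susceptible
Ertapenem 17 mm: ≤ 25 mm ⇒ resistant
Erythromycin 8 mm: ≤ 17 mm ⇒ Resistant
Tobramycin (27 mm) ≥ 26 mm → S
Oxacillin (26 mm) ≥ 24 mm → S
Clindamycin (29 mm) ≥ 20 mm — S
Piperacillin-tazobactam: 13 mm is in 13–18 mm ⇒ intermediate
Chloramphenicol (13 mm) ≥ 13 mm → susceptible
Daptomycin 24 mm: ≥ 20 mm — S

S, R, R, S, S, S, I, S, S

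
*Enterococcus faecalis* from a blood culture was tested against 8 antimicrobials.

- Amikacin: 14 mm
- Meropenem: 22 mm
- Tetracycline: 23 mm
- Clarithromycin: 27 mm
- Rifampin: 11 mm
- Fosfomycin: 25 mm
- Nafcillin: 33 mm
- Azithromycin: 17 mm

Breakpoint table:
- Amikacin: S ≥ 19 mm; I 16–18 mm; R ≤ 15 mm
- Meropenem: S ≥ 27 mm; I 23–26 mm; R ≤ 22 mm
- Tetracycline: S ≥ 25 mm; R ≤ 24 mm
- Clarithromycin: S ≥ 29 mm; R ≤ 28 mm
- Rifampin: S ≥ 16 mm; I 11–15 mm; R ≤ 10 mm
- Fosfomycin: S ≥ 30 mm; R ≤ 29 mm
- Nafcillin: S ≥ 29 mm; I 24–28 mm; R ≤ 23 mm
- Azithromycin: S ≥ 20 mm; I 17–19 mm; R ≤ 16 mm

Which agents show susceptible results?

nafcillin

Amikacin 14 mm: ≤ 15 mm → R
Meropenem (22 mm) ≤ 22 mm → Resistant
Tetracycline: 23 mm is ≤ 24 mm — Resistant
Clarithromycin (27 mm) ≤ 28 mm → resistant
Rifampin 11 mm: in 11–15 mm → intermediate
Fosfomycin 25 mm: ≤ 29 mm → R
Nafcillin: 33 mm is ≥ 29 mm — susceptible
Azithromycin: 17 mm is in 17–19 mm — I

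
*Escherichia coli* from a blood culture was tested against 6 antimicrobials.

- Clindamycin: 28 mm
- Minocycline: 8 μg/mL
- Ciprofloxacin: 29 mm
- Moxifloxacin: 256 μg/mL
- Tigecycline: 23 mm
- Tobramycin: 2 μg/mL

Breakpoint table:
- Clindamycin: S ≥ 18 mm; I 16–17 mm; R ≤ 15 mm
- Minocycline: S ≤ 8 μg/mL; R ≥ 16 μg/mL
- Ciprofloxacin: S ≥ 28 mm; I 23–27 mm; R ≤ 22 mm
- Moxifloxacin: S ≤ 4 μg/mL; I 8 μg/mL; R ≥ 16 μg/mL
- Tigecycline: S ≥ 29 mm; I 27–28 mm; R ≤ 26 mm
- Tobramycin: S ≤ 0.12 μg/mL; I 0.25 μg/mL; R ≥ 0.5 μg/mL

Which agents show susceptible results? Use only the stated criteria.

Clindamycin (28 mm) ≥ 18 mm → S
Minocycline: 8 μg/mL is ≤ 8 μg/mL → susceptible
Ciprofloxacin 29 mm: ≥ 28 mm → susceptible
Moxifloxacin 256 μg/mL: ≥ 16 μg/mL → resistant
Tigecycline 23 mm: ≤ 26 mm — resistant
Tobramycin (2 μg/mL) ≥ 0.5 μg/mL ⇒ Resistant

clindamycin, minocycline, ciprofloxacin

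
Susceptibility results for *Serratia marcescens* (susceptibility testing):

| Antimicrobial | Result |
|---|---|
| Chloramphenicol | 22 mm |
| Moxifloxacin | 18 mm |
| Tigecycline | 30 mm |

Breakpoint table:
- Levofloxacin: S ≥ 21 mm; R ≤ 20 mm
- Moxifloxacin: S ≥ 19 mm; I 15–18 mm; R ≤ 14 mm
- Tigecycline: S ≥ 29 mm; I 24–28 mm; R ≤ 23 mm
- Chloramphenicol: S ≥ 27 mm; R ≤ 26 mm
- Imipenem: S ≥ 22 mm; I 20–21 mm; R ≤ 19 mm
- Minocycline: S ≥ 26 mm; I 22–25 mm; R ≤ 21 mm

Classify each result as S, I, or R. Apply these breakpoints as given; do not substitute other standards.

Chloramphenicol (22 mm) ≤ 26 mm → R
Moxifloxacin: 18 mm is in 15–18 mm ⇒ I
Tigecycline (30 mm) ≥ 29 mm → susceptible

R, I, S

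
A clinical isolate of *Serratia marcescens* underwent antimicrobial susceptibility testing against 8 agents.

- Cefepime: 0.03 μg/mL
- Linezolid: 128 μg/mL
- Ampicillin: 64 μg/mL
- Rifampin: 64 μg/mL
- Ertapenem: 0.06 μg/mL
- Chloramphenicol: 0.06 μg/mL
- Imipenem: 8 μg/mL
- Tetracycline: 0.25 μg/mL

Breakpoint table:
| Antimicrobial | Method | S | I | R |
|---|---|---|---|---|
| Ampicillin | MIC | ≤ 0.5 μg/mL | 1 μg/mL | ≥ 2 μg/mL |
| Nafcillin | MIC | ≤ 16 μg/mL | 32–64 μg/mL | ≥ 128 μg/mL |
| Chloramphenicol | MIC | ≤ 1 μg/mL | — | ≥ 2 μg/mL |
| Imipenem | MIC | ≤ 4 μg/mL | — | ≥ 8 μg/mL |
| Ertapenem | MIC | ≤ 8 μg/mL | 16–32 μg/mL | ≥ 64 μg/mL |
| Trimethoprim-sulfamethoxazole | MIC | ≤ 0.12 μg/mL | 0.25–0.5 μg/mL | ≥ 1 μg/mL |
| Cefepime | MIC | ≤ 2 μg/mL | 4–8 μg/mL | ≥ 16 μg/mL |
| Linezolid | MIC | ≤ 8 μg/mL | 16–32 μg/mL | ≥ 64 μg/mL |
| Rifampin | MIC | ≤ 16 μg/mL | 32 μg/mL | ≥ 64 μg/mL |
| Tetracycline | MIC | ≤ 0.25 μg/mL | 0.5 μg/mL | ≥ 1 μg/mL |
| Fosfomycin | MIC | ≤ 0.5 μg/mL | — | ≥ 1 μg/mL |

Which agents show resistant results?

linezolid, ampicillin, rifampin, imipenem

Cefepime: 0.03 μg/mL is ≤ 2 μg/mL ⇒ Susceptible
Linezolid (128 μg/mL) ≥ 64 μg/mL → R
Ampicillin (64 μg/mL) ≥ 2 μg/mL — resistant
Rifampin 64 μg/mL: ≥ 64 μg/mL — Resistant
Ertapenem: 0.06 μg/mL is ≤ 8 μg/mL ⇒ susceptible
Chloramphenicol (0.06 μg/mL) ≤ 1 μg/mL ⇒ susceptible
Imipenem: 8 μg/mL is ≥ 8 μg/mL ⇒ resistant
Tetracycline (0.25 μg/mL) ≤ 0.25 μg/mL — S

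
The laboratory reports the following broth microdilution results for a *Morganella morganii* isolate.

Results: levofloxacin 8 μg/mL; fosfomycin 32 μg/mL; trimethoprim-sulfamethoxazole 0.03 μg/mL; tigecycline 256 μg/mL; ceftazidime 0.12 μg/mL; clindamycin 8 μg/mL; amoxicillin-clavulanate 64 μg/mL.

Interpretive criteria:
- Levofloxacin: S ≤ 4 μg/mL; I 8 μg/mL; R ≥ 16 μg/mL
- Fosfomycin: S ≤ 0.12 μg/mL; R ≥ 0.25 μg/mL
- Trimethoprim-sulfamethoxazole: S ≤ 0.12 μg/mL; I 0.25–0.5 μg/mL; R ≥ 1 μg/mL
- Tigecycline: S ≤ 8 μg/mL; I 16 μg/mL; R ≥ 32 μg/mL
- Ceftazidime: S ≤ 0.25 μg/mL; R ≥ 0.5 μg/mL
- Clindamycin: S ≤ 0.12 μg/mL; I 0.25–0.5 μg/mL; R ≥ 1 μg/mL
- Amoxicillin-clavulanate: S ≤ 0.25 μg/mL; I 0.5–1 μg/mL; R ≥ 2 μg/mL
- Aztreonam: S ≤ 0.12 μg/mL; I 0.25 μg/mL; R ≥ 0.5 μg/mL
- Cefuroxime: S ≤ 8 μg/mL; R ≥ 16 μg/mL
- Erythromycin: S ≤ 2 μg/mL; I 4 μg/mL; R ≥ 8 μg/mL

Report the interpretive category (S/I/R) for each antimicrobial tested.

I, R, S, R, S, R, R

Levofloxacin 8 μg/mL: = 8 μg/mL → Intermediate
Fosfomycin: 32 μg/mL is ≥ 0.25 μg/mL — Resistant
Trimethoprim-sulfamethoxazole (0.03 μg/mL) ≤ 0.12 μg/mL — Susceptible
Tigecycline: 256 μg/mL is ≥ 32 μg/mL → R
Ceftazidime: 0.12 μg/mL is ≤ 0.25 μg/mL — Susceptible
Clindamycin: 8 μg/mL is ≥ 1 μg/mL ⇒ Resistant
Amoxicillin-clavulanate (64 μg/mL) ≥ 2 μg/mL ⇒ R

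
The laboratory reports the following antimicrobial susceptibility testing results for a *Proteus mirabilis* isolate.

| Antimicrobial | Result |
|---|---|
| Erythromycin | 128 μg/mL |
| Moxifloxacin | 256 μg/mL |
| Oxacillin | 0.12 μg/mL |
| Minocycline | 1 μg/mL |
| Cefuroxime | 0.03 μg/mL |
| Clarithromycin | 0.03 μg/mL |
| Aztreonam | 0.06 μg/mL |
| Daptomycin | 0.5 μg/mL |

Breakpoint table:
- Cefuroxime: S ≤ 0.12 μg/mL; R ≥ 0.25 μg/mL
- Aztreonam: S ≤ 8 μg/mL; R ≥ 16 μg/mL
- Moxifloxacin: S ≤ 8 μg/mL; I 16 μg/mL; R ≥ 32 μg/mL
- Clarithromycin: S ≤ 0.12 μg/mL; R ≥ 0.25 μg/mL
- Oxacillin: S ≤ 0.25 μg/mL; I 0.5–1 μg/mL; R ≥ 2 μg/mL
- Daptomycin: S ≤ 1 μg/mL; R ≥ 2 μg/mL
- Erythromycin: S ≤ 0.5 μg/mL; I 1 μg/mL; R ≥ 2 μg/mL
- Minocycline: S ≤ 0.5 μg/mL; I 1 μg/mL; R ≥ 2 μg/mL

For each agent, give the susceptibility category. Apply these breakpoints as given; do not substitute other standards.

Erythromycin 128 μg/mL: ≥ 2 μg/mL ⇒ resistant
Moxifloxacin 256 μg/mL: ≥ 32 μg/mL — Resistant
Oxacillin 0.12 μg/mL: ≤ 0.25 μg/mL ⇒ S
Minocycline: 1 μg/mL is = 1 μg/mL ⇒ intermediate
Cefuroxime (0.03 μg/mL) ≤ 0.12 μg/mL ⇒ S
Clarithromycin (0.03 μg/mL) ≤ 0.12 μg/mL → susceptible
Aztreonam 0.06 μg/mL: ≤ 8 μg/mL — Susceptible
Daptomycin: 0.5 μg/mL is ≤ 1 μg/mL → susceptible

R, R, S, I, S, S, S, S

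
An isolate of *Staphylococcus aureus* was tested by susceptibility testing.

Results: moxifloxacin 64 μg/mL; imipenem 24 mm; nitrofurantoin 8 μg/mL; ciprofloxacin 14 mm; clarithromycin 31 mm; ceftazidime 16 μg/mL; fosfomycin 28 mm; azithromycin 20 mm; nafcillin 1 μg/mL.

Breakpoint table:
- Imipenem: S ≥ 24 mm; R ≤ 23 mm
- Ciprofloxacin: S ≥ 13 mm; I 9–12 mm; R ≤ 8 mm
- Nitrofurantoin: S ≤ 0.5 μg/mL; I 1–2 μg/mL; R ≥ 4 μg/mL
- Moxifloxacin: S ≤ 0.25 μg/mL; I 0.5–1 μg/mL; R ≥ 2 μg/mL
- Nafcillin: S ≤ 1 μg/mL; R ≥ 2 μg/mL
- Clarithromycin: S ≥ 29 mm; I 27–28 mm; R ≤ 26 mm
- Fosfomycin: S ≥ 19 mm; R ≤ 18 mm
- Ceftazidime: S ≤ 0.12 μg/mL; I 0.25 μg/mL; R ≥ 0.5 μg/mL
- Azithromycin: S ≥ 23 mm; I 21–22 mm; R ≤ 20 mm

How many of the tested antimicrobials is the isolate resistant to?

Moxifloxacin 64 μg/mL: ≥ 2 μg/mL — Resistant
Imipenem 24 mm: ≥ 24 mm ⇒ S
Nitrofurantoin (8 μg/mL) ≥ 4 μg/mL — R
Ciprofloxacin (14 mm) ≥ 13 mm — Susceptible
Clarithromycin 31 mm: ≥ 29 mm → S
Ceftazidime: 16 μg/mL is ≥ 0.5 μg/mL ⇒ Resistant
Fosfomycin: 28 mm is ≥ 19 mm — susceptible
Azithromycin (20 mm) ≤ 20 mm — R
Nafcillin: 1 μg/mL is ≤ 1 μg/mL ⇒ susceptible
Resistant: 4

4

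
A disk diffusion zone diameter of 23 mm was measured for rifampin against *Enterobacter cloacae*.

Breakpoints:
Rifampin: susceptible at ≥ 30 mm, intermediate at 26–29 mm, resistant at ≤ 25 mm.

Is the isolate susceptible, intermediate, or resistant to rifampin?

Rifampin 23 mm: ≤ 25 mm → resistant

R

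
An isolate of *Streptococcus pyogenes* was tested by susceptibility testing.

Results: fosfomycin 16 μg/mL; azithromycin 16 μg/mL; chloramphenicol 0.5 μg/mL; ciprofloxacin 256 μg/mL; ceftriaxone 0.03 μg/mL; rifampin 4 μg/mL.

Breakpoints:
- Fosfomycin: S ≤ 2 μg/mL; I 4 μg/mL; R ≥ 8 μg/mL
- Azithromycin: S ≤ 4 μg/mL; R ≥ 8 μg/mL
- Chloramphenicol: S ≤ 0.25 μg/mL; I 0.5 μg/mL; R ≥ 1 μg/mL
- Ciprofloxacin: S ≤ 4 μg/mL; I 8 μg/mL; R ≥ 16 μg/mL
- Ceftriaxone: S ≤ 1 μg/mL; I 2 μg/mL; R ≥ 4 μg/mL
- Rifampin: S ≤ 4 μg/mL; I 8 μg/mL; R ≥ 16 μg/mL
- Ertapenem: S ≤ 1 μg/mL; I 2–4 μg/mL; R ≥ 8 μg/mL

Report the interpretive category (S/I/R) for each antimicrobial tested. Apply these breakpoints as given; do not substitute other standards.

Fosfomycin (16 μg/mL) ≥ 8 μg/mL ⇒ R
Azithromycin: 16 μg/mL is ≥ 8 μg/mL — Resistant
Chloramphenicol: 0.5 μg/mL is = 0.5 μg/mL ⇒ I
Ciprofloxacin 256 μg/mL: ≥ 16 μg/mL → Resistant
Ceftriaxone: 0.03 μg/mL is ≤ 1 μg/mL → Susceptible
Rifampin (4 μg/mL) ≤ 4 μg/mL — Susceptible

R, R, I, R, S, S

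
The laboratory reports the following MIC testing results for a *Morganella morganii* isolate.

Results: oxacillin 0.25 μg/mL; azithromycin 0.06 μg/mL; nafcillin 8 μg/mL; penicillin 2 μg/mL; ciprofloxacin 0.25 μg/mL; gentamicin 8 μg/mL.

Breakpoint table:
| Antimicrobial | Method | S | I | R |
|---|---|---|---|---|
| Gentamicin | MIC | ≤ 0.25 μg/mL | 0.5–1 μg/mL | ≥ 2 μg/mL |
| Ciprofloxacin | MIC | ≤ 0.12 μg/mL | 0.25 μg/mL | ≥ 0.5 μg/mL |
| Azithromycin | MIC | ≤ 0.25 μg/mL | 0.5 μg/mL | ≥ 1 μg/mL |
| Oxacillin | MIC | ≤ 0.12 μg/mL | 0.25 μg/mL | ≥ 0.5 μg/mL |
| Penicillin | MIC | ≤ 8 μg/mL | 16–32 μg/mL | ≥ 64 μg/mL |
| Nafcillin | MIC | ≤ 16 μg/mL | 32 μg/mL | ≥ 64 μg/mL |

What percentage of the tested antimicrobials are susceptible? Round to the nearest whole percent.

50%

Oxacillin: 0.25 μg/mL is = 0.25 μg/mL → I
Azithromycin 0.06 μg/mL: ≤ 0.25 μg/mL → susceptible
Nafcillin: 8 μg/mL is ≤ 16 μg/mL ⇒ S
Penicillin (2 μg/mL) ≤ 8 μg/mL — susceptible
Ciprofloxacin: 0.25 μg/mL is = 0.25 μg/mL — Intermediate
Gentamicin 8 μg/mL: ≥ 2 μg/mL → Resistant
Susceptible: 3/6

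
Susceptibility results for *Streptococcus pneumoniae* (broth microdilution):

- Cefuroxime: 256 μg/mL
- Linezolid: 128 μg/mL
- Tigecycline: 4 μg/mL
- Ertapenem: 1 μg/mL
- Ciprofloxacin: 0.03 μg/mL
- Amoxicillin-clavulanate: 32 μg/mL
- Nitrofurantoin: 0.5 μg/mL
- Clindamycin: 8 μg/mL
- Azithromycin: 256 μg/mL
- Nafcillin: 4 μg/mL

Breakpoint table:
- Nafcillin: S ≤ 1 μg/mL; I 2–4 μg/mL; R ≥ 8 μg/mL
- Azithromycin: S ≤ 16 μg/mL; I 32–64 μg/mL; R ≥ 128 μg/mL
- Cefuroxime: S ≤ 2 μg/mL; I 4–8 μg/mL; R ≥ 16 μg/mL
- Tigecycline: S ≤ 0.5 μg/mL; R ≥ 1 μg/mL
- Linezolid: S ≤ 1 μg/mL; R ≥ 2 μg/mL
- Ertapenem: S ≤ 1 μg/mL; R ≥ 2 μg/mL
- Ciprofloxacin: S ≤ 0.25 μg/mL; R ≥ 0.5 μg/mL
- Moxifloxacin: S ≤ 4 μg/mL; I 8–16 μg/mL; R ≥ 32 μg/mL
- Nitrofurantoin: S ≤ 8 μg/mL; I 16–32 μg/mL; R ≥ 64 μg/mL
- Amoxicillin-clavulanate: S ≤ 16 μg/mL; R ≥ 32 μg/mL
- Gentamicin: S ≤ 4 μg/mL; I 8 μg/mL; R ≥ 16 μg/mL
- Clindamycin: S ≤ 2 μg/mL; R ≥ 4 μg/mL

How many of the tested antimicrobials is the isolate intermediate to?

Cefuroxime (256 μg/mL) ≥ 16 μg/mL → Resistant
Linezolid (128 μg/mL) ≥ 2 μg/mL — R
Tigecycline 4 μg/mL: ≥ 1 μg/mL ⇒ Resistant
Ertapenem (1 μg/mL) ≤ 1 μg/mL → S
Ciprofloxacin 0.03 μg/mL: ≤ 0.25 μg/mL ⇒ susceptible
Amoxicillin-clavulanate 32 μg/mL: ≥ 32 μg/mL — Resistant
Nitrofurantoin: 0.5 μg/mL is ≤ 8 μg/mL → susceptible
Clindamycin 8 μg/mL: ≥ 4 μg/mL — R
Azithromycin (256 μg/mL) ≥ 128 μg/mL ⇒ resistant
Nafcillin (4 μg/mL) in 2–4 μg/mL — Intermediate
Intermediate: 1

1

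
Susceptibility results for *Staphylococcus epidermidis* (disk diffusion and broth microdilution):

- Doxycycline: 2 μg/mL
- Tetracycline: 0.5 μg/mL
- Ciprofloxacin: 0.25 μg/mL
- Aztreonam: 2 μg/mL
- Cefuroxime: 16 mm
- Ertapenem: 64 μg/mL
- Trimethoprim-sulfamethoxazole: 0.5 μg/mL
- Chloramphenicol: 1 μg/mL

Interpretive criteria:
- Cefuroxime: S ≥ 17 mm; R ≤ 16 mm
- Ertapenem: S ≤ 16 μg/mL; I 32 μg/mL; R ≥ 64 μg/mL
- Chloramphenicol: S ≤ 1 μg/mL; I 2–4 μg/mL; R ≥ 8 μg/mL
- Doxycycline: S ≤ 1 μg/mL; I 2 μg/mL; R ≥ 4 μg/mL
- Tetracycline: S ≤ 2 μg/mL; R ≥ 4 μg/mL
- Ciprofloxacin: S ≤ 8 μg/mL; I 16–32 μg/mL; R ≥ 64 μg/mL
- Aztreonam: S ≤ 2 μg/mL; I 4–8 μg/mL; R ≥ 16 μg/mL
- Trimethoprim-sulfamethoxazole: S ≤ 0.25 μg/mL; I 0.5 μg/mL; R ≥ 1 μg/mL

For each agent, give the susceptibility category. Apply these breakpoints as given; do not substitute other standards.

I, S, S, S, R, R, I, S

Doxycycline: 2 μg/mL is = 2 μg/mL ⇒ Intermediate
Tetracycline: 0.5 μg/mL is ≤ 2 μg/mL — Susceptible
Ciprofloxacin: 0.25 μg/mL is ≤ 8 μg/mL ⇒ Susceptible
Aztreonam 2 μg/mL: ≤ 2 μg/mL — susceptible
Cefuroxime: 16 mm is ≤ 16 mm → resistant
Ertapenem: 64 μg/mL is ≥ 64 μg/mL — resistant
Trimethoprim-sulfamethoxazole (0.5 μg/mL) = 0.5 μg/mL — intermediate
Chloramphenicol 1 μg/mL: ≤ 1 μg/mL → S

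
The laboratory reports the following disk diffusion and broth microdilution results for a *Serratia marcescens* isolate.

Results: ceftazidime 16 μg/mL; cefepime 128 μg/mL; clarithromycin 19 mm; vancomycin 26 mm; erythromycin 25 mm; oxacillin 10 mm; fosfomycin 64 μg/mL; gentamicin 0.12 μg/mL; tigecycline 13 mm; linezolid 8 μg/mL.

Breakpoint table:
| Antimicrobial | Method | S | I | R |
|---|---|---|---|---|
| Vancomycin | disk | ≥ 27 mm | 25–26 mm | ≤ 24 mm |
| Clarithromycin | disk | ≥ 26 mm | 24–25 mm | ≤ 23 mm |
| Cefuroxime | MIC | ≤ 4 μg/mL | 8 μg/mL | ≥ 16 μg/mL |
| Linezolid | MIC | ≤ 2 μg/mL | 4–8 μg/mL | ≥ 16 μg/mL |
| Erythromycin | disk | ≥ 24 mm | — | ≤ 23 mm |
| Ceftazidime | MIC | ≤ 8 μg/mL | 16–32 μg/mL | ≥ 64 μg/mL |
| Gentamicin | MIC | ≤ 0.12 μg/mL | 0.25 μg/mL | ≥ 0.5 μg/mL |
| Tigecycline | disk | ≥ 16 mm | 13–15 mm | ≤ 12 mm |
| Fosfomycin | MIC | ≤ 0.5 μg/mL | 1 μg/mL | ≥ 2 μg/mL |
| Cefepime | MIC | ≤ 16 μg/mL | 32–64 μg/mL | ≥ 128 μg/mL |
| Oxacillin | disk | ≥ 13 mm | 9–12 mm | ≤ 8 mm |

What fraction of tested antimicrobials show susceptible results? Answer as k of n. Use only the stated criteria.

Ceftazidime: 16 μg/mL is in 16–32 μg/mL — I
Cefepime (128 μg/mL) ≥ 128 μg/mL → R
Clarithromycin: 19 mm is ≤ 23 mm — resistant
Vancomycin 26 mm: in 25–26 mm → Intermediate
Erythromycin (25 mm) ≥ 24 mm — susceptible
Oxacillin: 10 mm is in 9–12 mm — I
Fosfomycin (64 μg/mL) ≥ 2 μg/mL → Resistant
Gentamicin 0.12 μg/mL: ≤ 0.12 μg/mL → S
Tigecycline: 13 mm is in 13–15 mm → intermediate
Linezolid: 8 μg/mL is in 4–8 μg/mL ⇒ Intermediate
Susceptible: 2/10

2 of 10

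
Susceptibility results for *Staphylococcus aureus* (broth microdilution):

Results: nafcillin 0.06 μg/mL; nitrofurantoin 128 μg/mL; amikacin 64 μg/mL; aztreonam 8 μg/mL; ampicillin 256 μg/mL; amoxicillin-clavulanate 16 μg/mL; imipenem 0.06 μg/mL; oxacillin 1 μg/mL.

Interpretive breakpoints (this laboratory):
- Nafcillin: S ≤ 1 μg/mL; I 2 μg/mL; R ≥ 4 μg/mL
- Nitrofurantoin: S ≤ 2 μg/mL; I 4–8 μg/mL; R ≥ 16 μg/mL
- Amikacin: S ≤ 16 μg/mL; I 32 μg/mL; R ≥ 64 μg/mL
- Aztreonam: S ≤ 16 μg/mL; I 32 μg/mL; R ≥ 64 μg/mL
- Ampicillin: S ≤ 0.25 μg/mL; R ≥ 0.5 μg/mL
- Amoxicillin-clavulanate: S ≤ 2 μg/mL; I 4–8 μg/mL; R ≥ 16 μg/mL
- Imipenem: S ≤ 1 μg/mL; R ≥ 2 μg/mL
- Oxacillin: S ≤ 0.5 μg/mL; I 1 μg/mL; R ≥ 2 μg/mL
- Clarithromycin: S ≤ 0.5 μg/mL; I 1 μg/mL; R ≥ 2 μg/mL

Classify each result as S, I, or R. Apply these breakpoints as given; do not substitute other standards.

Nafcillin 0.06 μg/mL: ≤ 1 μg/mL → susceptible
Nitrofurantoin: 128 μg/mL is ≥ 16 μg/mL → R
Amikacin (64 μg/mL) ≥ 64 μg/mL ⇒ R
Aztreonam: 8 μg/mL is ≤ 16 μg/mL → Susceptible
Ampicillin: 256 μg/mL is ≥ 0.5 μg/mL — R
Amoxicillin-clavulanate: 16 μg/mL is ≥ 16 μg/mL → R
Imipenem 0.06 μg/mL: ≤ 1 μg/mL ⇒ S
Oxacillin: 1 μg/mL is = 1 μg/mL → Intermediate

S, R, R, S, R, R, S, I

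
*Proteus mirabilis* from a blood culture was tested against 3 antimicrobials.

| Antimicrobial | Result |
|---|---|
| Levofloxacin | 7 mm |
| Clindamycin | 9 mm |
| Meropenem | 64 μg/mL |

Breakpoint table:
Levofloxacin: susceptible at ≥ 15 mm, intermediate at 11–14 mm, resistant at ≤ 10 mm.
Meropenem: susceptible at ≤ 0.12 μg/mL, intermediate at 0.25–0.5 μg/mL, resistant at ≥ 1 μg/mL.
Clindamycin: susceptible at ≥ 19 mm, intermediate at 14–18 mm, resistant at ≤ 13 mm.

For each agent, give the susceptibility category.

Levofloxacin 7 mm: ≤ 10 mm → R
Clindamycin (9 mm) ≤ 13 mm → resistant
Meropenem (64 μg/mL) ≥ 1 μg/mL → resistant

R, R, R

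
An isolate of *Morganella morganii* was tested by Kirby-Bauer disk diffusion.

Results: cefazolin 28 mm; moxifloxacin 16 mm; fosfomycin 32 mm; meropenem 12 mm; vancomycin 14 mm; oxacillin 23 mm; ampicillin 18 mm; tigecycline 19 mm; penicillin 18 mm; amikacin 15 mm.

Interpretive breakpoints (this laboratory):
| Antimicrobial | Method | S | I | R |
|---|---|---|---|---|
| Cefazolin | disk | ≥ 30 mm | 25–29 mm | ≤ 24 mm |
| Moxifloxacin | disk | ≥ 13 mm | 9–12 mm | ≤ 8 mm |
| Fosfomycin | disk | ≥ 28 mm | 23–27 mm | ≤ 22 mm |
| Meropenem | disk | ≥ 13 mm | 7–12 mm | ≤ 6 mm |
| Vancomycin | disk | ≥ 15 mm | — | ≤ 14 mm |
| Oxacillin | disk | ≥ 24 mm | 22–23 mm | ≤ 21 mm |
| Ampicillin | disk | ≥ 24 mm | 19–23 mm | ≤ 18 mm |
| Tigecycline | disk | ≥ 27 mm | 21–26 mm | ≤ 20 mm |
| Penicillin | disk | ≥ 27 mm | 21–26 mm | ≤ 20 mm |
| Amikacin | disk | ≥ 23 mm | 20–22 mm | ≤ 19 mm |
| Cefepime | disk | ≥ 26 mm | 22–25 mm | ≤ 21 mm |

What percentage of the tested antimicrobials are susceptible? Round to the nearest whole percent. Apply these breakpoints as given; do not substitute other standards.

Cefazolin (28 mm) in 25–29 mm → Intermediate
Moxifloxacin (16 mm) ≥ 13 mm ⇒ Susceptible
Fosfomycin: 32 mm is ≥ 28 mm — Susceptible
Meropenem (12 mm) in 7–12 mm ⇒ I
Vancomycin (14 mm) ≤ 14 mm → resistant
Oxacillin 23 mm: in 22–23 mm → I
Ampicillin (18 mm) ≤ 18 mm ⇒ Resistant
Tigecycline (19 mm) ≤ 20 mm ⇒ Resistant
Penicillin 18 mm: ≤ 20 mm → R
Amikacin 15 mm: ≤ 19 mm — R
Susceptible: 2/10

20%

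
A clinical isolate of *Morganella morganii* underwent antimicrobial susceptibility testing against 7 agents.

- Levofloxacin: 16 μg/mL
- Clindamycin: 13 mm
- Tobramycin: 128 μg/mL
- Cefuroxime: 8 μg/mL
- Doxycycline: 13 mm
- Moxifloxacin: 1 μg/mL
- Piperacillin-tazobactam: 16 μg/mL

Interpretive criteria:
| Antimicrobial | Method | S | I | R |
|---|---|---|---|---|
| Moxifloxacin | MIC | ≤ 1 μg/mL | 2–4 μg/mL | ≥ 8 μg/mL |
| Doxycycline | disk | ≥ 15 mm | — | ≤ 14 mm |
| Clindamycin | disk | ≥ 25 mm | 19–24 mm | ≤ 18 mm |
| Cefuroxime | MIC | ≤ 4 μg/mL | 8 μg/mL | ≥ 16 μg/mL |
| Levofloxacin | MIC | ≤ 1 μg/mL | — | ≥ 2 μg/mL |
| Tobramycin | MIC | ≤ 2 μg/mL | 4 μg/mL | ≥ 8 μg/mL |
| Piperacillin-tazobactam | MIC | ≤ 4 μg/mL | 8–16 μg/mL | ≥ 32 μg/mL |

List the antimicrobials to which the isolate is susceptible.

moxifloxacin

Levofloxacin (16 μg/mL) ≥ 2 μg/mL — Resistant
Clindamycin (13 mm) ≤ 18 mm ⇒ R
Tobramycin 128 μg/mL: ≥ 8 μg/mL ⇒ R
Cefuroxime (8 μg/mL) = 8 μg/mL — I
Doxycycline 13 mm: ≤ 14 mm — Resistant
Moxifloxacin (1 μg/mL) ≤ 1 μg/mL ⇒ Susceptible
Piperacillin-tazobactam 16 μg/mL: in 8–16 μg/mL — Intermediate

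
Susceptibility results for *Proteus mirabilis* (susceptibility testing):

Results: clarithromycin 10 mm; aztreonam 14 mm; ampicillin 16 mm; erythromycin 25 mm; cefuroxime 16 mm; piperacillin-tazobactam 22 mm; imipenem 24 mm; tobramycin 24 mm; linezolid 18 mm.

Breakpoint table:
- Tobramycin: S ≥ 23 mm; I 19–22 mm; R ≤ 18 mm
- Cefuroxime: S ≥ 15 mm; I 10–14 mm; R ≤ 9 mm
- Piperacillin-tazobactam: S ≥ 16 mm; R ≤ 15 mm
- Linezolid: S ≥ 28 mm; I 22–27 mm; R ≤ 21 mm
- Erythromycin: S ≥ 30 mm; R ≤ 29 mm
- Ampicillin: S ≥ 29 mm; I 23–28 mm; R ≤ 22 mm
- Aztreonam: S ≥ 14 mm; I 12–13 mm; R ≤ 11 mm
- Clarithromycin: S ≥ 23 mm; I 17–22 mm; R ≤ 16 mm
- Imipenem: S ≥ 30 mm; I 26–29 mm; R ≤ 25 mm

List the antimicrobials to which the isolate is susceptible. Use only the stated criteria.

Clarithromycin: 10 mm is ≤ 16 mm → R
Aztreonam 14 mm: ≥ 14 mm — S
Ampicillin (16 mm) ≤ 22 mm — R
Erythromycin 25 mm: ≤ 29 mm — Resistant
Cefuroxime 16 mm: ≥ 15 mm ⇒ susceptible
Piperacillin-tazobactam 22 mm: ≥ 16 mm → Susceptible
Imipenem (24 mm) ≤ 25 mm → resistant
Tobramycin 24 mm: ≥ 23 mm ⇒ Susceptible
Linezolid (18 mm) ≤ 21 mm → R

aztreonam, cefuroxime, piperacillin-tazobactam, tobramycin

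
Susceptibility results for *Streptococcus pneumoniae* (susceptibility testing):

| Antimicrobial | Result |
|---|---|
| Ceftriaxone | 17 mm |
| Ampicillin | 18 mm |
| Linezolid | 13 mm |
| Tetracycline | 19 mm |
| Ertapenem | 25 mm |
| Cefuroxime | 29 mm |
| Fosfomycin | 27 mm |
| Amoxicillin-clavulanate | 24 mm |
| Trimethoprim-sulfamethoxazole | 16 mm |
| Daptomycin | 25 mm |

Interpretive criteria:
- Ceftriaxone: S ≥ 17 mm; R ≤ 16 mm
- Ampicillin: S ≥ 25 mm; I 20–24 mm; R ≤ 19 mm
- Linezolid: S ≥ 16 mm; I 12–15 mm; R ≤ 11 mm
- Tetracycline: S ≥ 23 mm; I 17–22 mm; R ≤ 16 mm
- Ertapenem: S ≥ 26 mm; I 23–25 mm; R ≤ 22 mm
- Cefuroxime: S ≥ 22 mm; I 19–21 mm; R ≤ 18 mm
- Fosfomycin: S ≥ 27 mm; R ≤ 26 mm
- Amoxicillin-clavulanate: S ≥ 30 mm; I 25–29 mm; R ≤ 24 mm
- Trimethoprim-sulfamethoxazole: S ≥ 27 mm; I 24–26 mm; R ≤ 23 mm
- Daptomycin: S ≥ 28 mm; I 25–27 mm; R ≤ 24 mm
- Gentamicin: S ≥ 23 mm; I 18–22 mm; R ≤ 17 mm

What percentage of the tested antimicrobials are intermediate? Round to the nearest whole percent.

40%

Ceftriaxone (17 mm) ≥ 17 mm — S
Ampicillin: 18 mm is ≤ 19 mm ⇒ resistant
Linezolid 13 mm: in 12–15 mm — Intermediate
Tetracycline: 19 mm is in 17–22 mm → intermediate
Ertapenem (25 mm) in 23–25 mm — Intermediate
Cefuroxime: 29 mm is ≥ 22 mm → S
Fosfomycin: 27 mm is ≥ 27 mm → susceptible
Amoxicillin-clavulanate 24 mm: ≤ 24 mm ⇒ Resistant
Trimethoprim-sulfamethoxazole (16 mm) ≤ 23 mm ⇒ resistant
Daptomycin (25 mm) in 25–27 mm → I
Intermediate: 4/10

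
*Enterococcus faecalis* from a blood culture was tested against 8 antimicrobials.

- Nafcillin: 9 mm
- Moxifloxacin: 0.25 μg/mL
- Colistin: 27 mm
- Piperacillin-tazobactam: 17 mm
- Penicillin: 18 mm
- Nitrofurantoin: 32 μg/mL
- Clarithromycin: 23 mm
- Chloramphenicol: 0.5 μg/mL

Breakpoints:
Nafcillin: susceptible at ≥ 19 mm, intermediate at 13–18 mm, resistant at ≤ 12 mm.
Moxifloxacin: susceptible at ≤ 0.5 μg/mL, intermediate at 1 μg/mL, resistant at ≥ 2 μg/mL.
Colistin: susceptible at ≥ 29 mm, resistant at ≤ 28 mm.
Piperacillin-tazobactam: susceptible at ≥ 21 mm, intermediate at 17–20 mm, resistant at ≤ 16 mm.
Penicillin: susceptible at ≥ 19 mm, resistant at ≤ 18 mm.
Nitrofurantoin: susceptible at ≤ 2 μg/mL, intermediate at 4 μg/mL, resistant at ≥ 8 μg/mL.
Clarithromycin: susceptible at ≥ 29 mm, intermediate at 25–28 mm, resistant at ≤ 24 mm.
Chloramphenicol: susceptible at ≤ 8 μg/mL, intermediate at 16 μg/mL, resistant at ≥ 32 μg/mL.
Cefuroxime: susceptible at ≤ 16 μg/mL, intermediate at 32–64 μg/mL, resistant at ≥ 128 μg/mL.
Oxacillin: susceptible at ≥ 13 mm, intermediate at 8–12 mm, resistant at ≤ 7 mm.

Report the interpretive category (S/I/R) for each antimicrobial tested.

R, S, R, I, R, R, R, S

Nafcillin 9 mm: ≤ 12 mm → R
Moxifloxacin: 0.25 μg/mL is ≤ 0.5 μg/mL — Susceptible
Colistin: 27 mm is ≤ 28 mm ⇒ resistant
Piperacillin-tazobactam (17 mm) in 17–20 mm → I
Penicillin (18 mm) ≤ 18 mm → R
Nitrofurantoin (32 μg/mL) ≥ 8 μg/mL ⇒ Resistant
Clarithromycin 23 mm: ≤ 24 mm → resistant
Chloramphenicol 0.5 μg/mL: ≤ 8 μg/mL — susceptible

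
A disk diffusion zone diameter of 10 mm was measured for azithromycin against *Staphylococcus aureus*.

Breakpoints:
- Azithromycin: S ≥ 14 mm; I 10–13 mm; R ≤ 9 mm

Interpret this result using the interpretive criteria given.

I

Azithromycin 10 mm: in 10–13 mm → intermediate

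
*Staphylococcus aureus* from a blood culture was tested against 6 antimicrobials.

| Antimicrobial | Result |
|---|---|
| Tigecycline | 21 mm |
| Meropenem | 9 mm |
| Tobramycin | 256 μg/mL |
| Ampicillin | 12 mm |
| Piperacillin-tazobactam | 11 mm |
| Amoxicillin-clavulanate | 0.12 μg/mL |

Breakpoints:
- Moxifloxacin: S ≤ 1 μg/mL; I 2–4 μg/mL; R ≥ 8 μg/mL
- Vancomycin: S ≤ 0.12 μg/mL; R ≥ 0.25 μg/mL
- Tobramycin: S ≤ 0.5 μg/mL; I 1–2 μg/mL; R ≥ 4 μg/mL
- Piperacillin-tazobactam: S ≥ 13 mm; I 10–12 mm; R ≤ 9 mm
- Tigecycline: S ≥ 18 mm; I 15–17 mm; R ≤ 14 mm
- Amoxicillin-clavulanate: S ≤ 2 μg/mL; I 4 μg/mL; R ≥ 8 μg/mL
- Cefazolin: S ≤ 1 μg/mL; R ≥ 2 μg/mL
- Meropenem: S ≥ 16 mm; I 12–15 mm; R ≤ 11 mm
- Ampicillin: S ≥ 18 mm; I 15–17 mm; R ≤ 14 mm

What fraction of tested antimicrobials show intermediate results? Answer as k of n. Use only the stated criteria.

Tigecycline 21 mm: ≥ 18 mm — Susceptible
Meropenem (9 mm) ≤ 11 mm → Resistant
Tobramycin 256 μg/mL: ≥ 4 μg/mL — Resistant
Ampicillin (12 mm) ≤ 14 mm — Resistant
Piperacillin-tazobactam: 11 mm is in 10–12 mm → Intermediate
Amoxicillin-clavulanate (0.12 μg/mL) ≤ 2 μg/mL ⇒ S
Intermediate: 1/6

1 of 6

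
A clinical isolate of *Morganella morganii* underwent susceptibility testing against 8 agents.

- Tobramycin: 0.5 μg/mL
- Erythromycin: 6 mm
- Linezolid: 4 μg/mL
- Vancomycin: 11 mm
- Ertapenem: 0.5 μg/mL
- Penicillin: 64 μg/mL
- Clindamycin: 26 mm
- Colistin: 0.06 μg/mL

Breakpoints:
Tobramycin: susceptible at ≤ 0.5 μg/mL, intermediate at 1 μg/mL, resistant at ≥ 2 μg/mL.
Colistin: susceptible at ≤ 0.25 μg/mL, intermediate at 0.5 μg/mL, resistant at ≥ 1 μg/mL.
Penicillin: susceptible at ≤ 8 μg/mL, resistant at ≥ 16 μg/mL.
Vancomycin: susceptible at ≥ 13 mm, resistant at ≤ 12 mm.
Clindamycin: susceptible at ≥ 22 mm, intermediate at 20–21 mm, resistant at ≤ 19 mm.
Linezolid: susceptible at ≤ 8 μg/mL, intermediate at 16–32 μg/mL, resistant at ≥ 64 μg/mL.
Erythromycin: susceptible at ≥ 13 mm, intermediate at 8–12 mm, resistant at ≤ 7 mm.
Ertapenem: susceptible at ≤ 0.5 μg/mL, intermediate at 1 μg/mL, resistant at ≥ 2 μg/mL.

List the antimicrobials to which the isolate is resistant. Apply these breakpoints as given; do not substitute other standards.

Tobramycin 0.5 μg/mL: ≤ 0.5 μg/mL — susceptible
Erythromycin (6 mm) ≤ 7 mm ⇒ Resistant
Linezolid: 4 μg/mL is ≤ 8 μg/mL → susceptible
Vancomycin 11 mm: ≤ 12 mm — R
Ertapenem (0.5 μg/mL) ≤ 0.5 μg/mL — Susceptible
Penicillin 64 μg/mL: ≥ 16 μg/mL — R
Clindamycin: 26 mm is ≥ 22 mm ⇒ S
Colistin: 0.06 μg/mL is ≤ 0.25 μg/mL — susceptible

erythromycin, vancomycin, penicillin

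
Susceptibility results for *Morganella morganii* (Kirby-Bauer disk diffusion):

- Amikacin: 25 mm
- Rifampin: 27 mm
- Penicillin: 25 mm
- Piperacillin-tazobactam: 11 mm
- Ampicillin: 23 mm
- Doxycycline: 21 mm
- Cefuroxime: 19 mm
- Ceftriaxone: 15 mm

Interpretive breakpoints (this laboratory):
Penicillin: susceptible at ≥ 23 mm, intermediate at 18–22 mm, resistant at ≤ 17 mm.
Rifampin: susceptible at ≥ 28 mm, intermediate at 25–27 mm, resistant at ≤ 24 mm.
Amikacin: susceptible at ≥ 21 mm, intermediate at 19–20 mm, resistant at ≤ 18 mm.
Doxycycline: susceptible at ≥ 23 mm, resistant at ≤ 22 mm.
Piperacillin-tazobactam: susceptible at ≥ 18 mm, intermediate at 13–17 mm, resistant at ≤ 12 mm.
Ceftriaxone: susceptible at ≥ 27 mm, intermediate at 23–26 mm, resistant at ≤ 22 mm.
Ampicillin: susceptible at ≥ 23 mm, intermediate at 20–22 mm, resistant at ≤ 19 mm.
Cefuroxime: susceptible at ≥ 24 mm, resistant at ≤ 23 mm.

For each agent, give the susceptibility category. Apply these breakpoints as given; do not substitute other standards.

S, I, S, R, S, R, R, R

Amikacin: 25 mm is ≥ 21 mm → S
Rifampin (27 mm) in 25–27 mm → I
Penicillin (25 mm) ≥ 23 mm ⇒ Susceptible
Piperacillin-tazobactam: 11 mm is ≤ 12 mm ⇒ R
Ampicillin (23 mm) ≥ 23 mm → S
Doxycycline (21 mm) ≤ 22 mm — resistant
Cefuroxime 19 mm: ≤ 23 mm → R
Ceftriaxone (15 mm) ≤ 22 mm — resistant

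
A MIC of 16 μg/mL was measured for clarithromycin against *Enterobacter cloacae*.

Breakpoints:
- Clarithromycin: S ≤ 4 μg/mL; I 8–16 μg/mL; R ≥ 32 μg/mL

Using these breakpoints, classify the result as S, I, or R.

Clarithromycin 16 μg/mL: in 8–16 μg/mL — I

I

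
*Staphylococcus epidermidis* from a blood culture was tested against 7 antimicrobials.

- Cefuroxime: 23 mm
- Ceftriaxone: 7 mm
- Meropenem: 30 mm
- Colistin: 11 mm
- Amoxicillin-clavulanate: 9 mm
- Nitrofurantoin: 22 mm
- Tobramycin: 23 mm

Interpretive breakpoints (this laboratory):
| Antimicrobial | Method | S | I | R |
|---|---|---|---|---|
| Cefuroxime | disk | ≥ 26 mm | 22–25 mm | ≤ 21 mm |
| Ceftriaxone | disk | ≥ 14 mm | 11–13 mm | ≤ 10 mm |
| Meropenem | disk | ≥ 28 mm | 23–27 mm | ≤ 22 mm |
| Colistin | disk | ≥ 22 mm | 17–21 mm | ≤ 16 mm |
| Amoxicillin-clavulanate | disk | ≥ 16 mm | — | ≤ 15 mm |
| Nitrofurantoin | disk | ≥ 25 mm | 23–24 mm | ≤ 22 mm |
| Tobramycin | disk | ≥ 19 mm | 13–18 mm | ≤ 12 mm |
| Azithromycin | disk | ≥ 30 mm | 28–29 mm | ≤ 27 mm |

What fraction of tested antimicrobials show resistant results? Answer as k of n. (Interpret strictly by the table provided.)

Cefuroxime (23 mm) in 22–25 mm → Intermediate
Ceftriaxone (7 mm) ≤ 10 mm — R
Meropenem: 30 mm is ≥ 28 mm ⇒ Susceptible
Colistin: 11 mm is ≤ 16 mm ⇒ Resistant
Amoxicillin-clavulanate (9 mm) ≤ 15 mm → resistant
Nitrofurantoin (22 mm) ≤ 22 mm ⇒ resistant
Tobramycin: 23 mm is ≥ 19 mm — S
Resistant: 4/7

4 of 7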